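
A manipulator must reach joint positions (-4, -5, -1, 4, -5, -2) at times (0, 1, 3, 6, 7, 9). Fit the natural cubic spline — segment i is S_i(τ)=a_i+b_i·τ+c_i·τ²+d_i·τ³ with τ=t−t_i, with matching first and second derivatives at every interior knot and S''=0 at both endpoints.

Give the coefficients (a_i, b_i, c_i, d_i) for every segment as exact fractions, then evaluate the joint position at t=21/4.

  seg 0: a=-4 b=-9421/6924 c=0 d=2497/6924
  seg 1: a=-5 b=-965/3462 c=2497/2308 d=199/6924
  seg 2: a=-1 b=15211/3462 c=2895/2308 d=-4993/6924
  seg 3: a=4 b=-52279/6924 c=-3021/577 d=26215/6924
  seg 4: a=-5 b=-23069/3462 c=14131/2308 d=-14131/13848
S(21/4) = 1037225/147712

Δ: Δ0=-1, Δ1=2, Δ2=5/3, Δ3=-9, Δ4=3/2
row 1: diag=6, rhs=18; c'=1/3, d'=3
row 2: denom=10−2·1/3=28/3; d'=(-2−2·3)/(28/3)=-6/7
row 3: denom=8−3·9/28=197/28; d'=(-64−3·-6/7)/(197/28)=-1720/197
row 4: denom=6−1·28/197=1154/197; d'=(63−1·-1720/197)/(1154/197)=14131/1154
back: M4=14131/1154
back: M3=-1720/197−28/197·14131/1154=-6042/577
back: M2=-6/7−9/28·-6042/577=2895/1154
back: M1=3−1/3·2895/1154=2497/1154
M: M0=0, M1=2497/1154, M2=2895/1154, M3=-6042/577, M4=14131/1154, M5=0
seg 0: a=-4, c=M0/2=0, d=(M1−M0)/(6·1)=2497/6924, b=Δ0−h0·(2M0+M1)/6=-9421/6924
seg 1: a=-5, c=M1/2=2497/2308, d=(M2−M1)/(6·2)=199/6924, b=Δ1−h1·(2M1+M2)/6=-965/3462
seg 2: a=-1, c=M2/2=2895/2308, d=(M3−M2)/(6·3)=-4993/6924, b=Δ2−h2·(2M2+M3)/6=15211/3462
seg 3: a=4, c=M3/2=-3021/577, d=(M4−M3)/(6·1)=26215/6924, b=Δ3−h3·(2M3+M4)/6=-52279/6924
seg 4: a=-5, c=M4/2=14131/2308, d=(M5−M4)/(6·2)=-14131/13848, b=Δ4−h4·(2M4+M5)/6=-23069/3462
t_q=21/4 → seg 2, τ=9/4; S=-1+15211/3462·τ+2895/2308·τ²+-4993/6924·τ³=1037225/147712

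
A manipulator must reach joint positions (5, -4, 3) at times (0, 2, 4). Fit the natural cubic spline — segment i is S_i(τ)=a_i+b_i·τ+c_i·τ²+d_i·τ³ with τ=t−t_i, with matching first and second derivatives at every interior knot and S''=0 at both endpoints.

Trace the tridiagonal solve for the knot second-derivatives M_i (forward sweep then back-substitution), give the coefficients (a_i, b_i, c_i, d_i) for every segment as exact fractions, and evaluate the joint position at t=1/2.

Δ: Δ0=-9/2, Δ1=7/2
row 1: diag=8, rhs=48; c'=1/4, d'=6
back: M1=6
M: M0=0, M1=6, M2=0
seg 0: a=5, c=M0/2=0, d=(M1−M0)/(6·2)=1/2, b=Δ0−h0·(2M0+M1)/6=-13/2
seg 1: a=-4, c=M1/2=3, d=(M2−M1)/(6·2)=-1/2, b=Δ1−h1·(2M1+M2)/6=-1/2
t_q=1/2 → seg 0, τ=1/2; S=5+-13/2·τ+0·τ²+1/2·τ³=29/16

  seg 0: a=5 b=-13/2 c=0 d=1/2
  seg 1: a=-4 b=-1/2 c=3 d=-1/2
S(1/2) = 29/16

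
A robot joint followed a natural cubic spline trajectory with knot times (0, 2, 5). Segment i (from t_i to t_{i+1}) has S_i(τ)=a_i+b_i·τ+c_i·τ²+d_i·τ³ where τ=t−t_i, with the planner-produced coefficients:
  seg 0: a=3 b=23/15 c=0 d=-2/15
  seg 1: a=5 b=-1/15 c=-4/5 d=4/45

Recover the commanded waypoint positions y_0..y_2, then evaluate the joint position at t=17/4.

y_0 = S_0(0) = a_0 = 3
y_1 = S_1(0) = a_1 = 5
y_2 = S_1(3) = 0
t_q=17/4 is in segment 1 (τ=9/4); S_1(τ)=29/16

y_0=3 y_1=5 y_2=0
S(17/4) = 29/16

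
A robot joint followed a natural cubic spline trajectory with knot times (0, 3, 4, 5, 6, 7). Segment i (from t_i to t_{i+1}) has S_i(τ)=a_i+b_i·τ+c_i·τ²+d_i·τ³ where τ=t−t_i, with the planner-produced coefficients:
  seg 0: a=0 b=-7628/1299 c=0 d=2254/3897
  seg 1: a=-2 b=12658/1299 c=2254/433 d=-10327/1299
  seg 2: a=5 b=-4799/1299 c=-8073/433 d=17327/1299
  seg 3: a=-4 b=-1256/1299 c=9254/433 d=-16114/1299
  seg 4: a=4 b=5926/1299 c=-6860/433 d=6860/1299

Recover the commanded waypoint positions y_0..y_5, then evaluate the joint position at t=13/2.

y_0=0 y_1=-2 y_2=5 y_3=-4 y_4=4 y_5=-2
S(13/2) = 2581/866

y_0 = S_0(0) = a_0 = 0
y_1 = S_1(0) = a_1 = -2
y_2 = S_2(0) = a_2 = 5
y_3 = S_3(0) = a_3 = -4
y_4 = S_4(0) = a_4 = 4
y_5 = S_4(1) = -2
t_q=13/2 is in segment 4 (τ=1/2); S_4(τ)=2581/866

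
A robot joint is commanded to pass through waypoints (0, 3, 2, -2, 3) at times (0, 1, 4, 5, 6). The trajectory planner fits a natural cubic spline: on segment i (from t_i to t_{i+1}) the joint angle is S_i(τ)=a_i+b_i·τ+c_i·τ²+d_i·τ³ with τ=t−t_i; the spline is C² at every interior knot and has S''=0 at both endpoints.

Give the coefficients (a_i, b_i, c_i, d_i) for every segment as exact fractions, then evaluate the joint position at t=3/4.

  seg 0: a=0 b=2005/636 c=0 d=-97/636
  seg 1: a=3 b=857/318 c=-97/212 d=-39/212
  seg 2: a=2 b=-3191/636 c=-112/53 d=1991/636
  seg 3: a=-2 b=47/318 c=1543/212 d=-1543/636
S(3/4) = 31207/13568

Δ: Δ0=3, Δ1=-1/3, Δ2=-4, Δ3=5
row 1: diag=8, rhs=-20; c'=3/8, d'=-5/2
row 2: denom=8−3·3/8=55/8; d'=(-22−3·-5/2)/(55/8)=-116/55
row 3: denom=4−1·8/55=212/55; d'=(54−1·-116/55)/(212/55)=1543/106
back: M3=1543/106
back: M2=-116/55−8/55·1543/106=-224/53
back: M1=-5/2−3/8·-224/53=-97/106
M: M0=0, M1=-97/106, M2=-224/53, M3=1543/106, M4=0
seg 0: a=0, c=M0/2=0, d=(M1−M0)/(6·1)=-97/636, b=Δ0−h0·(2M0+M1)/6=2005/636
seg 1: a=3, c=M1/2=-97/212, d=(M2−M1)/(6·3)=-39/212, b=Δ1−h1·(2M1+M2)/6=857/318
seg 2: a=2, c=M2/2=-112/53, d=(M3−M2)/(6·1)=1991/636, b=Δ2−h2·(2M2+M3)/6=-3191/636
seg 3: a=-2, c=M3/2=1543/212, d=(M4−M3)/(6·1)=-1543/636, b=Δ3−h3·(2M3+M4)/6=47/318
t_q=3/4 → seg 0, τ=3/4; S=0+2005/636·τ+0·τ²+-97/636·τ³=31207/13568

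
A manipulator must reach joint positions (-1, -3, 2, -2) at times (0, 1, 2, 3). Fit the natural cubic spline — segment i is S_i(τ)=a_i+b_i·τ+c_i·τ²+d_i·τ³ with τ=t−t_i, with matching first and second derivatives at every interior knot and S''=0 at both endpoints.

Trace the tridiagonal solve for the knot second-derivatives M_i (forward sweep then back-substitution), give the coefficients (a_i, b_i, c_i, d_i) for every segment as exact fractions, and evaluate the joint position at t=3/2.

Δ: Δ0=-2, Δ1=5, Δ2=-4
row 1: diag=4, rhs=42; c'=1/4, d'=21/2
row 2: denom=4−1·1/4=15/4; d'=(-54−1·21/2)/(15/4)=-86/5
back: M2=-86/5
back: M1=21/2−1/4·-86/5=74/5
M: M0=0, M1=74/5, M2=-86/5, M3=0
seg 0: a=-1, c=M0/2=0, d=(M1−M0)/(6·1)=37/15, b=Δ0−h0·(2M0+M1)/6=-67/15
seg 1: a=-3, c=M1/2=37/5, d=(M2−M1)/(6·1)=-16/3, b=Δ1−h1·(2M1+M2)/6=44/15
seg 2: a=2, c=M2/2=-43/5, d=(M3−M2)/(6·1)=43/15, b=Δ2−h2·(2M2+M3)/6=26/15
t_q=3/2 → seg 1, τ=1/2; S=-3+44/15·τ+37/5·τ²+-16/3·τ³=-7/20

  seg 0: a=-1 b=-67/15 c=0 d=37/15
  seg 1: a=-3 b=44/15 c=37/5 d=-16/3
  seg 2: a=2 b=26/15 c=-43/5 d=43/15
S(3/2) = -7/20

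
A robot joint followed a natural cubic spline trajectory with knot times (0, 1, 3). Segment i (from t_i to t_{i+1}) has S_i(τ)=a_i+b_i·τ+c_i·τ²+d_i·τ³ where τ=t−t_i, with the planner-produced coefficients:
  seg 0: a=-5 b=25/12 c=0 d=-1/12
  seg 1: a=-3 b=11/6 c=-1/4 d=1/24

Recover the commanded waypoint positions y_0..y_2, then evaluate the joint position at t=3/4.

y_0 = S_0(0) = a_0 = -5
y_1 = S_1(0) = a_1 = -3
y_2 = S_1(2) = 0
t_q=3/4 is in segment 0 (τ=3/4); S_0(τ)=-889/256

y_0=-5 y_1=-3 y_2=0
S(3/4) = -889/256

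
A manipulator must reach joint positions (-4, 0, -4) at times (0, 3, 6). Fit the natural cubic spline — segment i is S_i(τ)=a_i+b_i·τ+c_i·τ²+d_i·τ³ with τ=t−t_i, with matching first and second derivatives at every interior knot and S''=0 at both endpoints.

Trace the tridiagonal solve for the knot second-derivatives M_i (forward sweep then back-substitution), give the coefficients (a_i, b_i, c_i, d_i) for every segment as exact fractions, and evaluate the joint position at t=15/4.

  seg 0: a=-4 b=2 c=0 d=-2/27
  seg 1: a=0 b=0 c=-2/3 d=2/27
S(15/4) = -11/32

Δ: Δ0=4/3, Δ1=-4/3
row 1: diag=12, rhs=-16; c'=1/4, d'=-4/3
back: M1=-4/3
M: M0=0, M1=-4/3, M2=0
seg 0: a=-4, c=M0/2=0, d=(M1−M0)/(6·3)=-2/27, b=Δ0−h0·(2M0+M1)/6=2
seg 1: a=0, c=M1/2=-2/3, d=(M2−M1)/(6·3)=2/27, b=Δ1−h1·(2M1+M2)/6=0
t_q=15/4 → seg 1, τ=3/4; S=0+0·τ+-2/3·τ²+2/27·τ³=-11/32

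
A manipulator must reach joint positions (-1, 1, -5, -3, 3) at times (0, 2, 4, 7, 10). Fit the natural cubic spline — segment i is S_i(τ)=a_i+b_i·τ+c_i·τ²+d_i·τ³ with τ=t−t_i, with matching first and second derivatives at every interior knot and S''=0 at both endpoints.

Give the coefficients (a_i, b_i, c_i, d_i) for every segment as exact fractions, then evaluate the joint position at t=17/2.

Δ: Δ0=1, Δ1=-3, Δ2=2/3, Δ3=2
row 1: diag=8, rhs=-24; c'=1/4, d'=-3
row 2: denom=10−2·1/4=19/2; d'=(22−2·-3)/(19/2)=56/19
row 3: denom=12−3·6/19=210/19; d'=(8−3·56/19)/(210/19)=-8/105
back: M3=-8/105
back: M2=56/19−6/19·-8/105=104/35
back: M1=-3−1/4·104/35=-131/35
M: M0=0, M1=-131/35, M2=104/35, M3=-8/105, M4=0
seg 0: a=-1, c=M0/2=0, d=(M1−M0)/(6·2)=-131/420, b=Δ0−h0·(2M0+M1)/6=236/105
seg 1: a=1, c=M1/2=-131/70, d=(M2−M1)/(6·2)=47/84, b=Δ1−h1·(2M1+M2)/6=-157/105
seg 2: a=-5, c=M2/2=52/35, d=(M3−M2)/(6·3)=-32/189, b=Δ2−h2·(2M2+M3)/6=-34/15
seg 3: a=-3, c=M3/2=-4/105, d=(M4−M3)/(6·3)=4/945, b=Δ3−h3·(2M3+M4)/6=218/105
t_q=17/2 → seg 3, τ=3/2; S=-3+218/105·τ+-4/105·τ²+4/945·τ³=3/70

  seg 0: a=-1 b=236/105 c=0 d=-131/420
  seg 1: a=1 b=-157/105 c=-131/70 d=47/84
  seg 2: a=-5 b=-34/15 c=52/35 d=-32/189
  seg 3: a=-3 b=218/105 c=-4/105 d=4/945
S(17/2) = 3/70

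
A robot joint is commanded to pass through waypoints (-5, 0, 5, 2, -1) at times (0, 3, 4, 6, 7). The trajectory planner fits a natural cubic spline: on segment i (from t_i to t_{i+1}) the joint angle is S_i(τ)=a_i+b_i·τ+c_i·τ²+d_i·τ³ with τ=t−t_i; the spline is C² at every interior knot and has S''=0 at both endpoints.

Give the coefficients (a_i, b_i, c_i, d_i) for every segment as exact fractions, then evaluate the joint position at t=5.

  seg 0: a=-5 b=-17/375 c=0 d=214/1125
  seg 1: a=0 b=1909/375 c=214/125 d=-676/375
  seg 2: a=5 b=233/75 c=-462/125 d=2089/3000
  seg 3: a=2 b=-2491/750 c=241/500 d=-241/1500
S(5) = 5107/1000

Δ: Δ0=5/3, Δ1=5, Δ2=-3/2, Δ3=-3
row 1: diag=8, rhs=20; c'=1/8, d'=5/2
row 2: denom=6−1·1/8=47/8; d'=(-39−1·5/2)/(47/8)=-332/47
row 3: denom=6−2·16/47=250/47; d'=(-9−2·-332/47)/(250/47)=241/250
back: M3=241/250
back: M2=-332/47−16/47·241/250=-924/125
back: M1=5/2−1/8·-924/125=428/125
M: M0=0, M1=428/125, M2=-924/125, M3=241/250, M4=0
seg 0: a=-5, c=M0/2=0, d=(M1−M0)/(6·3)=214/1125, b=Δ0−h0·(2M0+M1)/6=-17/375
seg 1: a=0, c=M1/2=214/125, d=(M2−M1)/(6·1)=-676/375, b=Δ1−h1·(2M1+M2)/6=1909/375
seg 2: a=5, c=M2/2=-462/125, d=(M3−M2)/(6·2)=2089/3000, b=Δ2−h2·(2M2+M3)/6=233/75
seg 3: a=2, c=M3/2=241/500, d=(M4−M3)/(6·1)=-241/1500, b=Δ3−h3·(2M3+M4)/6=-2491/750
t_q=5 → seg 2, τ=1; S=5+233/75·τ+-462/125·τ²+2089/3000·τ³=5107/1000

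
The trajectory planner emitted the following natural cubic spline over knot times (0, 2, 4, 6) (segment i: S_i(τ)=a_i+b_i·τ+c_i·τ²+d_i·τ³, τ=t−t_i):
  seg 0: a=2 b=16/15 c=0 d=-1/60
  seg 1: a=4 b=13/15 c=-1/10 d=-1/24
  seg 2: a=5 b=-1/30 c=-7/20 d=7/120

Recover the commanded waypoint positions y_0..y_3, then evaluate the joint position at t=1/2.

y_0=2 y_1=4 y_2=5 y_3=4
S(1/2) = 81/32

y_0 = S_0(0) = a_0 = 2
y_1 = S_1(0) = a_1 = 4
y_2 = S_2(0) = a_2 = 5
y_3 = S_2(2) = 4
t_q=1/2 is in segment 0 (τ=1/2); S_0(τ)=81/32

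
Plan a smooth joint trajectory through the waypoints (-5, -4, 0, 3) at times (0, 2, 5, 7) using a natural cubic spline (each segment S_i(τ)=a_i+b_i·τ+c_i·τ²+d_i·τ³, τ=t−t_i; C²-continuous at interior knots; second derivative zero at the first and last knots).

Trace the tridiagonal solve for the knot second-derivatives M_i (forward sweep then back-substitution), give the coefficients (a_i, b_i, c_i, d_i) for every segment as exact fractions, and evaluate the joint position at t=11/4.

Δ: Δ0=1/2, Δ1=4/3, Δ2=3/2
row 1: diag=10, rhs=5; c'=3/10, d'=1/2
row 2: denom=10−3·3/10=91/10; d'=(1−3·1/2)/(91/10)=-5/91
back: M2=-5/91
back: M1=1/2−3/10·-5/91=47/91
M: M0=0, M1=47/91, M2=-5/91, M3=0
seg 0: a=-5, c=M0/2=0, d=(M1−M0)/(6·2)=47/1092, b=Δ0−h0·(2M0+M1)/6=179/546
seg 1: a=-4, c=M1/2=47/182, d=(M2−M1)/(6·3)=-2/63, b=Δ1−h1·(2M1+M2)/6=461/546
seg 2: a=0, c=M2/2=-5/182, d=(M3−M2)/(6·2)=5/1092, b=Δ2−h2·(2M2+M3)/6=839/546
t_q=11/4 → seg 1, τ=3/4; S=-4+461/546·τ+47/182·τ²+-2/63·τ³=-2355/728

  seg 0: a=-5 b=179/546 c=0 d=47/1092
  seg 1: a=-4 b=461/546 c=47/182 d=-2/63
  seg 2: a=0 b=839/546 c=-5/182 d=5/1092
S(11/4) = -2355/728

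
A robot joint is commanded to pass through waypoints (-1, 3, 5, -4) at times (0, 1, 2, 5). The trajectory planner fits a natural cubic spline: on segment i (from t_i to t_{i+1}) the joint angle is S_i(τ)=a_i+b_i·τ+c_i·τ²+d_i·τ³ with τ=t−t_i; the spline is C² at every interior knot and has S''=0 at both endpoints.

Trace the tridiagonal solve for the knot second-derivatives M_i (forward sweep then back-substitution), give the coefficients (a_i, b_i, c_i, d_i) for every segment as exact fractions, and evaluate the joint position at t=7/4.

Δ: Δ0=4, Δ1=2, Δ2=-3
row 1: diag=4, rhs=-12; c'=1/4, d'=-3
row 2: denom=8−1·1/4=31/4; d'=(-30−1·-3)/(31/4)=-108/31
back: M2=-108/31
back: M1=-3−1/4·-108/31=-66/31
M: M0=0, M1=-66/31, M2=-108/31, M3=0
seg 0: a=-1, c=M0/2=0, d=(M1−M0)/(6·1)=-11/31, b=Δ0−h0·(2M0+M1)/6=135/31
seg 1: a=3, c=M1/2=-33/31, d=(M2−M1)/(6·1)=-7/31, b=Δ1−h1·(2M1+M2)/6=102/31
seg 2: a=5, c=M2/2=-54/31, d=(M3−M2)/(6·3)=6/31, b=Δ2−h2·(2M2+M3)/6=15/31
t_q=7/4 → seg 1, τ=3/4; S=3+102/31·τ+-33/31·τ²+-7/31·τ³=9471/1984

  seg 0: a=-1 b=135/31 c=0 d=-11/31
  seg 1: a=3 b=102/31 c=-33/31 d=-7/31
  seg 2: a=5 b=15/31 c=-54/31 d=6/31
S(7/4) = 9471/1984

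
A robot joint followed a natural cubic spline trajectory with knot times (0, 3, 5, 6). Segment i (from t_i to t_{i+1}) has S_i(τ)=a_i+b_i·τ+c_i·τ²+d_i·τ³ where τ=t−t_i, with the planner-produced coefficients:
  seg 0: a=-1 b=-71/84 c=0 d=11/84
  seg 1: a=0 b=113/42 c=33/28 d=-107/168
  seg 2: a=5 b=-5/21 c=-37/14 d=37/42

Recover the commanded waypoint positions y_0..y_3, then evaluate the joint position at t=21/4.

y_0=-1 y_1=0 y_2=5 y_3=3
S(21/4) = 613/128

y_0 = S_0(0) = a_0 = -1
y_1 = S_1(0) = a_1 = 0
y_2 = S_2(0) = a_2 = 5
y_3 = S_2(1) = 3
t_q=21/4 is in segment 2 (τ=1/4); S_2(τ)=613/128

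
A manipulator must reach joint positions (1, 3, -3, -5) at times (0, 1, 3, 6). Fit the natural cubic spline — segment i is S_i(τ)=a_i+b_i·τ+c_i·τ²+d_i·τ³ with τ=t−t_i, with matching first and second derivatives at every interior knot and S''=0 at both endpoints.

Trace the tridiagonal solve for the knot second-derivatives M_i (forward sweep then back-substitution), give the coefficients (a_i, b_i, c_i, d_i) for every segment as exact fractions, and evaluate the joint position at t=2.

  seg 0: a=1 b=125/42 c=0 d=-41/42
  seg 1: a=3 b=1/21 c=-41/14 d=59/84
  seg 2: a=-3 b=-68/21 c=9/7 d=-1/7
S(2) = 23/28

Δ: Δ0=2, Δ1=-3, Δ2=-2/3
row 1: diag=6, rhs=-30; c'=1/3, d'=-5
row 2: denom=10−2·1/3=28/3; d'=(14−2·-5)/(28/3)=18/7
back: M2=18/7
back: M1=-5−1/3·18/7=-41/7
M: M0=0, M1=-41/7, M2=18/7, M3=0
seg 0: a=1, c=M0/2=0, d=(M1−M0)/(6·1)=-41/42, b=Δ0−h0·(2M0+M1)/6=125/42
seg 1: a=3, c=M1/2=-41/14, d=(M2−M1)/(6·2)=59/84, b=Δ1−h1·(2M1+M2)/6=1/21
seg 2: a=-3, c=M2/2=9/7, d=(M3−M2)/(6·3)=-1/7, b=Δ2−h2·(2M2+M3)/6=-68/21
t_q=2 → seg 1, τ=1; S=3+1/21·τ+-41/14·τ²+59/84·τ³=23/28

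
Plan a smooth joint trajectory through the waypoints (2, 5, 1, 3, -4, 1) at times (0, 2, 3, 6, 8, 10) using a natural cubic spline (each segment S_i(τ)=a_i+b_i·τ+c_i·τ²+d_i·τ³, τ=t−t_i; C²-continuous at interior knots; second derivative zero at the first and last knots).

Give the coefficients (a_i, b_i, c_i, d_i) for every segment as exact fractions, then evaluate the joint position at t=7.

  seg 0: a=2 b=17381/4710 c=0 d=-2579/4710
  seg 1: a=5 b=-13567/4710 c=-2579/785 d=10201/4710
  seg 2: a=1 b=-6956/2355 c=5043/1570 d=-1889/2826
  seg 3: a=3 b=-8143/4710 c=-2201/785 d=1807/1884
  seg 4: a=-4 b=-6757/4710 c=4633/1570 d=-4633/9420
S(7) = -1801/3140

Δ: Δ0=3/2, Δ1=-4, Δ2=2/3, Δ3=-7/2, Δ4=5/2
row 1: diag=6, rhs=-33; c'=1/6, d'=-11/2
row 2: denom=8−1·1/6=47/6; d'=(28−1·-11/2)/(47/6)=201/47
row 3: denom=10−3·18/47=416/47; d'=(-25−3·201/47)/(416/47)=-889/208
row 4: denom=8−2·47/208=785/104; d'=(36−2·-889/208)/(785/104)=4633/785
back: M4=4633/785
back: M3=-889/208−47/208·4633/785=-4402/785
back: M2=201/47−18/47·-4402/785=5043/785
back: M1=-11/2−1/6·5043/785=-5158/785
M: M0=0, M1=-5158/785, M2=5043/785, M3=-4402/785, M4=4633/785, M5=0
seg 0: a=2, c=M0/2=0, d=(M1−M0)/(6·2)=-2579/4710, b=Δ0−h0·(2M0+M1)/6=17381/4710
seg 1: a=5, c=M1/2=-2579/785, d=(M2−M1)/(6·1)=10201/4710, b=Δ1−h1·(2M1+M2)/6=-13567/4710
seg 2: a=1, c=M2/2=5043/1570, d=(M3−M2)/(6·3)=-1889/2826, b=Δ2−h2·(2M2+M3)/6=-6956/2355
seg 3: a=3, c=M3/2=-2201/785, d=(M4−M3)/(6·2)=1807/1884, b=Δ3−h3·(2M3+M4)/6=-8143/4710
seg 4: a=-4, c=M4/2=4633/1570, d=(M5−M4)/(6·2)=-4633/9420, b=Δ4−h4·(2M4+M5)/6=-6757/4710
t_q=7 → seg 3, τ=1; S=3+-8143/4710·τ+-2201/785·τ²+1807/1884·τ³=-1801/3140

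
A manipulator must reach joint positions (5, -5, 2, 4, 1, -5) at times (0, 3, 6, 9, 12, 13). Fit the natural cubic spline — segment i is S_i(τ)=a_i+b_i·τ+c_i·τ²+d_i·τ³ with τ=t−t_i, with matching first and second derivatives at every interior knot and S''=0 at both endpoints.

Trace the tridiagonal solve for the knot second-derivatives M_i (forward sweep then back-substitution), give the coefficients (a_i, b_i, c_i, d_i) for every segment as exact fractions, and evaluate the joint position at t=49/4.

  seg 0: a=5 b=-6016/1209 c=0 d=662/3627
  seg 1: a=-5 b=-58/1209 c=662/403 d=-3079/10881
  seg 2: a=2 b=2621/1209 c=-1093/1209 d=488/3627
  seg 3: a=4 b=35/93 c=371/1209 d=-2777/10881
  seg 4: a=1 b=-5650/1209 c=-802/403 d=802/1209
S(49/4) = -3641/12896

Δ: Δ0=-10/3, Δ1=7/3, Δ2=2/3, Δ3=-1, Δ4=-6
row 1: diag=12, rhs=34; c'=1/4, d'=17/6
row 2: denom=12−3·1/4=45/4; d'=(-10−3·17/6)/(45/4)=-74/45
row 3: denom=12−3·4/15=56/5; d'=(-10−3·-74/45)/(56/5)=-19/42
row 4: denom=8−3·15/56=403/56; d'=(-30−3·-19/42)/(403/56)=-1604/403
back: M4=-1604/403
back: M3=-19/42−15/56·-1604/403=742/1209
back: M2=-74/45−4/15·742/1209=-2186/1209
back: M1=17/6−1/4·-2186/1209=1324/403
M: M0=0, M1=1324/403, M2=-2186/1209, M3=742/1209, M4=-1604/403, M5=0
seg 0: a=5, c=M0/2=0, d=(M1−M0)/(6·3)=662/3627, b=Δ0−h0·(2M0+M1)/6=-6016/1209
seg 1: a=-5, c=M1/2=662/403, d=(M2−M1)/(6·3)=-3079/10881, b=Δ1−h1·(2M1+M2)/6=-58/1209
seg 2: a=2, c=M2/2=-1093/1209, d=(M3−M2)/(6·3)=488/3627, b=Δ2−h2·(2M2+M3)/6=2621/1209
seg 3: a=4, c=M3/2=371/1209, d=(M4−M3)/(6·3)=-2777/10881, b=Δ3−h3·(2M3+M4)/6=35/93
seg 4: a=1, c=M4/2=-802/403, d=(M5−M4)/(6·1)=802/1209, b=Δ4−h4·(2M4+M5)/6=-5650/1209
t_q=49/4 → seg 4, τ=1/4; S=1+-5650/1209·τ+-802/403·τ²+802/1209·τ³=-3641/12896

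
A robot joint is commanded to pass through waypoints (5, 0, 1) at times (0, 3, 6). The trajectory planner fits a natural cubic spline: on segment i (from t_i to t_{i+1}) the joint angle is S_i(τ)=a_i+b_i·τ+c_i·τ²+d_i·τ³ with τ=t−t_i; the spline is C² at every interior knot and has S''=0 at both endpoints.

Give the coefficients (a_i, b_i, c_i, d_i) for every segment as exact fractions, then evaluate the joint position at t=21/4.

  seg 0: a=5 b=-13/6 c=0 d=1/18
  seg 1: a=0 b=-2/3 c=1/2 d=-1/18
S(21/4) = 51/128

Δ: Δ0=-5/3, Δ1=1/3
row 1: diag=12, rhs=12; c'=1/4, d'=1
back: M1=1
M: M0=0, M1=1, M2=0
seg 0: a=5, c=M0/2=0, d=(M1−M0)/(6·3)=1/18, b=Δ0−h0·(2M0+M1)/6=-13/6
seg 1: a=0, c=M1/2=1/2, d=(M2−M1)/(6·3)=-1/18, b=Δ1−h1·(2M1+M2)/6=-2/3
t_q=21/4 → seg 1, τ=9/4; S=0+-2/3·τ+1/2·τ²+-1/18·τ³=51/128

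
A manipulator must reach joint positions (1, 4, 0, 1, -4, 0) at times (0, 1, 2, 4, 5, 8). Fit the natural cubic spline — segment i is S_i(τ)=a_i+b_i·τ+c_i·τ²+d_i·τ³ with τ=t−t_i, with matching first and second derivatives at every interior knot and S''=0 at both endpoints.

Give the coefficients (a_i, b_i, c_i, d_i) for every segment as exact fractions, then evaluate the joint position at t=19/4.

Δ: Δ0=3, Δ1=-4, Δ2=1/2, Δ3=-5, Δ4=4/3
row 1: diag=4, rhs=-42; c'=1/4, d'=-21/2
row 2: denom=6−1·1/4=23/4; d'=(27−1·-21/2)/(23/4)=150/23
row 3: denom=6−2·8/23=122/23; d'=(-33−2·150/23)/(122/23)=-1059/122
row 4: denom=8−1·23/122=953/122; d'=(38−1·-1059/122)/(953/122)=5695/953
back: M4=5695/953
back: M3=-1059/122−23/122·5695/953=-9346/953
back: M2=150/23−8/23·-9346/953=9466/953
back: M1=-21/2−1/4·9466/953=-12373/953
M: M0=0, M1=-12373/953, M2=9466/953, M3=-9346/953, M4=5695/953, M5=0
seg 0: a=1, c=M0/2=0, d=(M1−M0)/(6·1)=-12373/5718, b=Δ0−h0·(2M0+M1)/6=29527/5718
seg 1: a=4, c=M1/2=-12373/1906, d=(M2−M1)/(6·1)=21839/5718, b=Δ1−h1·(2M1+M2)/6=-3796/2859
seg 2: a=0, c=M2/2=4733/953, d=(M3−M2)/(6·2)=-4703/2859, b=Δ2−h2·(2M2+M3)/6=-16313/5718
seg 3: a=1, c=M3/2=-4673/953, d=(M4−M3)/(6·1)=15041/5718, b=Δ3−h3·(2M3+M4)/6=-15593/5718
seg 4: a=-4, c=M4/2=5695/1906, d=(M5−M4)/(6·3)=-5695/17154, b=Δ4−h4·(2M4+M5)/6=-13273/2859
t_q=19/4 → seg 3, τ=3/4; S=1+-15593/5718·τ+-4673/953·τ²+15041/5718·τ³=-328591/121984

  seg 0: a=1 b=29527/5718 c=0 d=-12373/5718
  seg 1: a=4 b=-3796/2859 c=-12373/1906 d=21839/5718
  seg 2: a=0 b=-16313/5718 c=4733/953 d=-4703/2859
  seg 3: a=1 b=-15593/5718 c=-4673/953 d=15041/5718
  seg 4: a=-4 b=-13273/2859 c=5695/1906 d=-5695/17154
S(19/4) = -328591/121984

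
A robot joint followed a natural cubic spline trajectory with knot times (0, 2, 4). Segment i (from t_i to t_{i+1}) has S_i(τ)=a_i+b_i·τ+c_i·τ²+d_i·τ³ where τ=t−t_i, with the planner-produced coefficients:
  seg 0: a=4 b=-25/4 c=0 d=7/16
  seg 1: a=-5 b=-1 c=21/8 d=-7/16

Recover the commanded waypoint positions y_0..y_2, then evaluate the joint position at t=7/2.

y_0=4 y_1=-5 y_2=0
S(7/2) = -265/128

y_0 = S_0(0) = a_0 = 4
y_1 = S_1(0) = a_1 = -5
y_2 = S_1(2) = 0
t_q=7/2 is in segment 1 (τ=3/2); S_1(τ)=-265/128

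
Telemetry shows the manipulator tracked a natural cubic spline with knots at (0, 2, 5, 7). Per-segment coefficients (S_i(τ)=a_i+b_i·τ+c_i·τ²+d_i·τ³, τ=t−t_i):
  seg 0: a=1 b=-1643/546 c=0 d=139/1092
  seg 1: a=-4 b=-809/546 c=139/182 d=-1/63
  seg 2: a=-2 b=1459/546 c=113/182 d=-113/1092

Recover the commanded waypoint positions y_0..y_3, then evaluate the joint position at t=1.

y_0 = S_0(0) = a_0 = 1
y_1 = S_1(0) = a_1 = -4
y_2 = S_2(0) = a_2 = -2
y_3 = S_2(2) = 5
t_q=1 is in segment 0 (τ=1); S_0(τ)=-685/364

y_0=1 y_1=-4 y_2=-2 y_3=5
S(1) = -685/364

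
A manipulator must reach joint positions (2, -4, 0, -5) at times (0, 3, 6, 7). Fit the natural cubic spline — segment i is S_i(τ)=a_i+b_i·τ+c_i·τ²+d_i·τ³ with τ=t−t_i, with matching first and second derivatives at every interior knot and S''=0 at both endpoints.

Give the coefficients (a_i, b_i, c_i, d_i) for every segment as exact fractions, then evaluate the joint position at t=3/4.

Δ: Δ0=-2, Δ1=4/3, Δ2=-5
row 1: diag=12, rhs=20; c'=1/4, d'=5/3
row 2: denom=8−3·1/4=29/4; d'=(-38−3·5/3)/(29/4)=-172/29
back: M2=-172/29
back: M1=5/3−1/4·-172/29=274/87
M: M0=0, M1=274/87, M2=-172/29, M3=0
seg 0: a=2, c=M0/2=0, d=(M1−M0)/(6·3)=137/783, b=Δ0−h0·(2M0+M1)/6=-311/87
seg 1: a=-4, c=M1/2=137/87, d=(M2−M1)/(6·3)=-395/783, b=Δ1−h1·(2M1+M2)/6=100/87
seg 2: a=0, c=M2/2=-86/29, d=(M3−M2)/(6·1)=86/87, b=Δ2−h2·(2M2+M3)/6=-263/87
t_q=3/4 → seg 0, τ=3/4; S=2+-311/87·τ+0·τ²+137/783·τ³=-1127/1856

  seg 0: a=2 b=-311/87 c=0 d=137/783
  seg 1: a=-4 b=100/87 c=137/87 d=-395/783
  seg 2: a=0 b=-263/87 c=-86/29 d=86/87
S(3/4) = -1127/1856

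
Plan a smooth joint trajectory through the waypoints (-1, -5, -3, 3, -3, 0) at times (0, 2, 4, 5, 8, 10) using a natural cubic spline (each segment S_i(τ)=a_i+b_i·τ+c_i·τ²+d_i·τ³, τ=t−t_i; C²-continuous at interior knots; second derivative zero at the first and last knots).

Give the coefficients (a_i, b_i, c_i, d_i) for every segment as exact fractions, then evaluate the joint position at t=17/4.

  seg 0: a=-1 b=-3401/1522 c=0 d=357/6088
  seg 1: a=-5 b=-1165/761 c=1071/3044 d=2781/6088
  seg 2: a=-3 b=8155/1522 c=4707/1522 d=-1865/761
  seg 3: a=3 b=6379/1522 c=-6483/1522 d=557/761
  seg 4: a=-3 b=-2441/1522 c=3543/1522 d=-1181/3044
S(17/4) = -73323/48704

Δ: Δ0=-2, Δ1=1, Δ2=6, Δ3=-2, Δ4=3/2
row 1: diag=8, rhs=18; c'=1/4, d'=9/4
row 2: denom=6−2·1/4=11/2; d'=(30−2·9/4)/(11/2)=51/11
row 3: denom=8−1·2/11=86/11; d'=(-48−1·51/11)/(86/11)=-579/86
row 4: denom=10−3·33/86=761/86; d'=(21−3·-579/86)/(761/86)=3543/761
back: M4=3543/761
back: M3=-579/86−33/86·3543/761=-6483/761
back: M2=51/11−2/11·-6483/761=4707/761
back: M1=9/4−1/4·4707/761=1071/1522
M: M0=0, M1=1071/1522, M2=4707/761, M3=-6483/761, M4=3543/761, M5=0
seg 0: a=-1, c=M0/2=0, d=(M1−M0)/(6·2)=357/6088, b=Δ0−h0·(2M0+M1)/6=-3401/1522
seg 1: a=-5, c=M1/2=1071/3044, d=(M2−M1)/(6·2)=2781/6088, b=Δ1−h1·(2M1+M2)/6=-1165/761
seg 2: a=-3, c=M2/2=4707/1522, d=(M3−M2)/(6·1)=-1865/761, b=Δ2−h2·(2M2+M3)/6=8155/1522
seg 3: a=3, c=M3/2=-6483/1522, d=(M4−M3)/(6·3)=557/761, b=Δ3−h3·(2M3+M4)/6=6379/1522
seg 4: a=-3, c=M4/2=3543/1522, d=(M5−M4)/(6·2)=-1181/3044, b=Δ4−h4·(2M4+M5)/6=-2441/1522
t_q=17/4 → seg 2, τ=1/4; S=-3+8155/1522·τ+4707/1522·τ²+-1865/761·τ³=-73323/48704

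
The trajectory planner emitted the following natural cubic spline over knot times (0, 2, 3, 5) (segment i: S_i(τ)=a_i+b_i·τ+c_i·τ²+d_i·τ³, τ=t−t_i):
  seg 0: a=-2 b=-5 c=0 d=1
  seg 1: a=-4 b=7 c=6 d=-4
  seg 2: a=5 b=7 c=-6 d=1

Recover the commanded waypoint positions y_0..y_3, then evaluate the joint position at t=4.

y_0 = S_0(0) = a_0 = -2
y_1 = S_1(0) = a_1 = -4
y_2 = S_2(0) = a_2 = 5
y_3 = S_2(2) = 3
t_q=4 is in segment 2 (τ=1); S_2(τ)=7

y_0=-2 y_1=-4 y_2=5 y_3=3
S(4) = 7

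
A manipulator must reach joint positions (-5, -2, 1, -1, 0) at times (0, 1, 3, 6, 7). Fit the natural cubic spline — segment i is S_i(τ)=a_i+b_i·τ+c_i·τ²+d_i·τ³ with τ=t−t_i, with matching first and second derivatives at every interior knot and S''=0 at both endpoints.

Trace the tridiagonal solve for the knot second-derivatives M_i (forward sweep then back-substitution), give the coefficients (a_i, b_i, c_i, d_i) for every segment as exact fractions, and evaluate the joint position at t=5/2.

Δ: Δ0=3, Δ1=3/2, Δ2=-2/3, Δ3=1
row 1: diag=6, rhs=-9; c'=1/3, d'=-3/2
row 2: denom=10−2·1/3=28/3; d'=(-13−2·-3/2)/(28/3)=-15/14
row 3: denom=8−3·9/28=197/28; d'=(10−3·-15/14)/(197/28)=370/197
back: M3=370/197
back: M2=-15/14−9/28·370/197=-330/197
back: M1=-3/2−1/3·-330/197=-371/394
M: M0=0, M1=-371/394, M2=-330/197, M3=370/197, M4=0
seg 0: a=-5, c=M0/2=0, d=(M1−M0)/(6·1)=-371/2364, b=Δ0−h0·(2M0+M1)/6=7463/2364
seg 1: a=-2, c=M1/2=-371/788, d=(M2−M1)/(6·2)=-289/4728, b=Δ1−h1·(2M1+M2)/6=3175/1182
seg 2: a=1, c=M2/2=-165/197, d=(M3−M2)/(6·3)=350/1773, b=Δ2−h2·(2M2+M3)/6=41/591
seg 3: a=-1, c=M3/2=185/197, d=(M4−M3)/(6·1)=-185/591, b=Δ3−h3·(2M3+M4)/6=221/591
t_q=5/2 → seg 1, τ=3/2; S=-2+3175/1182·τ+-371/788·τ²+-289/4728·τ³=9627/12608

  seg 0: a=-5 b=7463/2364 c=0 d=-371/2364
  seg 1: a=-2 b=3175/1182 c=-371/788 d=-289/4728
  seg 2: a=1 b=41/591 c=-165/197 d=350/1773
  seg 3: a=-1 b=221/591 c=185/197 d=-185/591
S(5/2) = 9627/12608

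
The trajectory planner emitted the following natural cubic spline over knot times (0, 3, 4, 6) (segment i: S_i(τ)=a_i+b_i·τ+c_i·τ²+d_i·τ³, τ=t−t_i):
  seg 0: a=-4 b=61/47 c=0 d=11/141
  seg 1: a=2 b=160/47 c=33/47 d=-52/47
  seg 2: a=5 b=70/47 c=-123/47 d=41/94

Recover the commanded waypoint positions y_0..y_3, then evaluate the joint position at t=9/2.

y_0 = S_0(0) = a_0 = -4
y_1 = S_1(0) = a_1 = 2
y_2 = S_2(0) = a_2 = 5
y_3 = S_2(2) = 1
t_q=9/2 is in segment 2 (τ=1/2); S_2(τ)=3869/752

y_0=-4 y_1=2 y_2=5 y_3=1
S(9/2) = 3869/752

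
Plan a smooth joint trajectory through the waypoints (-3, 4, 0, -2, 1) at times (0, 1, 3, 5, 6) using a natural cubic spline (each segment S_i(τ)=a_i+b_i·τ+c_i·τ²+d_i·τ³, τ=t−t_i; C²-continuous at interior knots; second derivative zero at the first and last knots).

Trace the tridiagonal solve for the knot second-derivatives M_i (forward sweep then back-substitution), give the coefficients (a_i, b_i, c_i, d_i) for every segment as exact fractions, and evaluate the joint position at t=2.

Δ: Δ0=7, Δ1=-2, Δ2=-1, Δ3=3
row 1: diag=6, rhs=-54; c'=1/3, d'=-9
row 2: denom=8−2·1/3=22/3; d'=(6−2·-9)/(22/3)=36/11
row 3: denom=6−2·3/11=60/11; d'=(24−2·36/11)/(60/11)=16/5
back: M3=16/5
back: M2=36/11−3/11·16/5=12/5
back: M1=-9−1/3·12/5=-49/5
M: M0=0, M1=-49/5, M2=12/5, M3=16/5, M4=0
seg 0: a=-3, c=M0/2=0, d=(M1−M0)/(6·1)=-49/30, b=Δ0−h0·(2M0+M1)/6=259/30
seg 1: a=4, c=M1/2=-49/10, d=(M2−M1)/(6·2)=61/60, b=Δ1−h1·(2M1+M2)/6=56/15
seg 2: a=0, c=M2/2=6/5, d=(M3−M2)/(6·2)=1/15, b=Δ2−h2·(2M2+M3)/6=-11/3
seg 3: a=-2, c=M3/2=8/5, d=(M4−M3)/(6·1)=-8/15, b=Δ3−h3·(2M3+M4)/6=29/15
t_q=2 → seg 1, τ=1; S=4+56/15·τ+-49/10·τ²+61/60·τ³=77/20

  seg 0: a=-3 b=259/30 c=0 d=-49/30
  seg 1: a=4 b=56/15 c=-49/10 d=61/60
  seg 2: a=0 b=-11/3 c=6/5 d=1/15
  seg 3: a=-2 b=29/15 c=8/5 d=-8/15
S(2) = 77/20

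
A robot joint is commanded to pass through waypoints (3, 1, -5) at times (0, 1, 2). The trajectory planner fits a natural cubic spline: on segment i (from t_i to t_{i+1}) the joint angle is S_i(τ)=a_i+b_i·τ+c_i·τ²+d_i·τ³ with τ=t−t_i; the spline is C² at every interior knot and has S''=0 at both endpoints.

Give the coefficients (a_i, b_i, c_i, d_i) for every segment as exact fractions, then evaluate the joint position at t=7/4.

Δ: Δ0=-2, Δ1=-6
row 1: diag=4, rhs=-24; c'=1/4, d'=-6
back: M1=-6
M: M0=0, M1=-6, M2=0
seg 0: a=3, c=M0/2=0, d=(M1−M0)/(6·1)=-1, b=Δ0−h0·(2M0+M1)/6=-1
seg 1: a=1, c=M1/2=-3, d=(M2−M1)/(6·1)=1, b=Δ1−h1·(2M1+M2)/6=-4
t_q=7/4 → seg 1, τ=3/4; S=1+-4·τ+-3·τ²+1·τ³=-209/64

  seg 0: a=3 b=-1 c=0 d=-1
  seg 1: a=1 b=-4 c=-3 d=1
S(7/4) = -209/64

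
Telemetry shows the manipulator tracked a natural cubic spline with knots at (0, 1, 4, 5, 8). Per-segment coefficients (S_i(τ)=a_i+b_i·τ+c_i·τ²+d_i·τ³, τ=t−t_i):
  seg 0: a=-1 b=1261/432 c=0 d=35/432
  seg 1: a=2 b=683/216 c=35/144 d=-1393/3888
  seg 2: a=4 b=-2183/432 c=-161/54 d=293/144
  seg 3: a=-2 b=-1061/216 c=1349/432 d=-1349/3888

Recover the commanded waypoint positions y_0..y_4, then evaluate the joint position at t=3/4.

y_0 = S_0(0) = a_0 = -1
y_1 = S_1(0) = a_1 = 2
y_2 = S_2(0) = a_2 = 4
y_3 = S_3(0) = a_3 = -2
y_4 = S_3(3) = 2
t_q=3/4 is in segment 0 (τ=3/4); S_0(τ)=11275/9216

y_0=-1 y_1=2 y_2=4 y_3=-2 y_4=2
S(3/4) = 11275/9216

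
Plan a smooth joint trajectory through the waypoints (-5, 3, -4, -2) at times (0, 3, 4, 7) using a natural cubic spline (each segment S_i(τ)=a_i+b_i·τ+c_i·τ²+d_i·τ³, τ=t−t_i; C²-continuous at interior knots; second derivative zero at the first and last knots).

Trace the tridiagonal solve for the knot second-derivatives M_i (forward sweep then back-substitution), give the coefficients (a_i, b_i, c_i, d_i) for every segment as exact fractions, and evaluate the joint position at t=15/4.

Δ: Δ0=8/3, Δ1=-7, Δ2=2/3
row 1: diag=8, rhs=-58; c'=1/8, d'=-29/4
row 2: denom=8−1·1/8=63/8; d'=(46−1·-29/4)/(63/8)=142/21
back: M2=142/21
back: M1=-29/4−1/8·142/21=-170/21
M: M0=0, M1=-170/21, M2=142/21, M3=0
seg 0: a=-5, c=M0/2=0, d=(M1−M0)/(6·3)=-85/189, b=Δ0−h0·(2M0+M1)/6=47/7
seg 1: a=3, c=M1/2=-85/21, d=(M2−M1)/(6·1)=52/21, b=Δ1−h1·(2M1+M2)/6=-38/7
seg 2: a=-4, c=M2/2=71/21, d=(M3−M2)/(6·3)=-71/189, b=Δ2−h2·(2M2+M3)/6=-128/21
t_q=15/4 → seg 1, τ=3/4; S=3+-38/7·τ+-85/21·τ²+52/21·τ³=-129/56

  seg 0: a=-5 b=47/7 c=0 d=-85/189
  seg 1: a=3 b=-38/7 c=-85/21 d=52/21
  seg 2: a=-4 b=-128/21 c=71/21 d=-71/189
S(15/4) = -129/56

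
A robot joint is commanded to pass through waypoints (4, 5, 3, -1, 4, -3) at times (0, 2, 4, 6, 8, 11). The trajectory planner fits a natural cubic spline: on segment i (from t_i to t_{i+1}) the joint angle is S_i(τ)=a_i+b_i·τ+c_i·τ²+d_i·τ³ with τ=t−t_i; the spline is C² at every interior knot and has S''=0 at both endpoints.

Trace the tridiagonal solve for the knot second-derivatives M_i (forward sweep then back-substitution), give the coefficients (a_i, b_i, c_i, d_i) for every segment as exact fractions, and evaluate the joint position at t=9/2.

Δ: Δ0=1/2, Δ1=-1, Δ2=-2, Δ3=5/2, Δ4=-7/3
row 1: diag=8, rhs=-9; c'=1/4, d'=-9/8
row 2: denom=8−2·1/4=15/2; d'=(-6−2·-9/8)/(15/2)=-1/2
row 3: denom=8−2·4/15=112/15; d'=(27−2·-1/2)/(112/15)=15/4
row 4: denom=10−2·15/56=265/28; d'=(-29−2·15/4)/(265/28)=-1022/265
back: M4=-1022/265
back: M3=15/4−15/56·-1022/265=507/106
back: M2=-1/2−4/15·507/106=-941/530
back: M1=-9/8−1/4·-941/530=-361/530
M: M0=0, M1=-361/530, M2=-941/530, M3=507/106, M4=-1022/265, M5=0
seg 0: a=4, c=M0/2=0, d=(M1−M0)/(6·2)=-361/6360, b=Δ0−h0·(2M0+M1)/6=578/795
seg 1: a=5, c=M1/2=-361/1060, d=(M2−M1)/(6·2)=-29/318, b=Δ1−h1·(2M1+M2)/6=73/1590
seg 2: a=3, c=M2/2=-941/1060, d=(M3−M2)/(6·2)=869/1590, b=Δ2−h2·(2M2+M3)/6=-3833/1590
seg 3: a=-1, c=M3/2=507/212, d=(M4−M3)/(6·2)=-4579/6360, b=Δ3−h3·(2M3+M4)/6=949/1590
seg 4: a=4, c=M4/2=-511/265, d=(M5−M4)/(6·3)=511/2385, b=Δ4−h4·(2M4+M5)/6=1211/795
t_q=9/2 → seg 2, τ=1/2; S=3+-3833/1590·τ+-941/1060·τ²+869/1590·τ³=3479/2120

  seg 0: a=4 b=578/795 c=0 d=-361/6360
  seg 1: a=5 b=73/1590 c=-361/1060 d=-29/318
  seg 2: a=3 b=-3833/1590 c=-941/1060 d=869/1590
  seg 3: a=-1 b=949/1590 c=507/212 d=-4579/6360
  seg 4: a=4 b=1211/795 c=-511/265 d=511/2385
S(9/2) = 3479/2120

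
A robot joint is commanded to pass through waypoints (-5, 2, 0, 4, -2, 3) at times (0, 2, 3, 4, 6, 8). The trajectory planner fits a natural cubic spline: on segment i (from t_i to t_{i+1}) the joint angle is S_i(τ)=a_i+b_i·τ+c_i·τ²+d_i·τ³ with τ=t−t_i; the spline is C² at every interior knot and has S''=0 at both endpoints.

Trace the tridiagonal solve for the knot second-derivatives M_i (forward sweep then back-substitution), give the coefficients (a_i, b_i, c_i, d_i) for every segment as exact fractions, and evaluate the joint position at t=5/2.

Δ: Δ0=7/2, Δ1=-2, Δ2=4, Δ3=-3, Δ4=5/2
row 1: diag=6, rhs=-33; c'=1/6, d'=-11/2
row 2: denom=4−1·1/6=23/6; d'=(36−1·-11/2)/(23/6)=249/23
row 3: denom=6−1·6/23=132/23; d'=(-42−1·249/23)/(132/23)=-405/44
row 4: denom=8−2·23/66=241/33; d'=(33−2·-405/44)/(241/33)=3393/482
back: M4=3393/482
back: M3=-405/44−23/66·3393/482=-5619/482
back: M2=249/23−6/23·-5619/482=3342/241
back: M1=-11/2−1/6·3342/241=-3765/482
M: M0=0, M1=-3765/482, M2=3342/241, M3=-5619/482, M4=3393/482, M5=0
seg 0: a=-5, c=M0/2=0, d=(M1−M0)/(6·2)=-1255/1928, b=Δ0−h0·(2M0+M1)/6=1471/241
seg 1: a=2, c=M1/2=-3765/964, d=(M2−M1)/(6·1)=3483/964, b=Δ1−h1·(2M1+M2)/6=-823/482
seg 2: a=0, c=M2/2=1671/241, d=(M3−M2)/(6·1)=-4101/964, b=Δ2−h2·(2M2+M3)/6=1273/964
seg 3: a=4, c=M3/2=-5619/964, d=(M4−M3)/(6·2)=751/482, b=Δ3−h3·(2M3+M4)/6=1169/482
seg 4: a=-2, c=M4/2=3393/964, d=(M5−M4)/(6·2)=-1131/1928, b=Δ4−h4·(2M4+M5)/6=-1057/482
t_q=5/2 → seg 1, τ=1/2; S=2+-823/482·τ+-3765/964·τ²+3483/964·τ³=4793/7712

  seg 0: a=-5 b=1471/241 c=0 d=-1255/1928
  seg 1: a=2 b=-823/482 c=-3765/964 d=3483/964
  seg 2: a=0 b=1273/964 c=1671/241 d=-4101/964
  seg 3: a=4 b=1169/482 c=-5619/964 d=751/482
  seg 4: a=-2 b=-1057/482 c=3393/964 d=-1131/1928
S(5/2) = 4793/7712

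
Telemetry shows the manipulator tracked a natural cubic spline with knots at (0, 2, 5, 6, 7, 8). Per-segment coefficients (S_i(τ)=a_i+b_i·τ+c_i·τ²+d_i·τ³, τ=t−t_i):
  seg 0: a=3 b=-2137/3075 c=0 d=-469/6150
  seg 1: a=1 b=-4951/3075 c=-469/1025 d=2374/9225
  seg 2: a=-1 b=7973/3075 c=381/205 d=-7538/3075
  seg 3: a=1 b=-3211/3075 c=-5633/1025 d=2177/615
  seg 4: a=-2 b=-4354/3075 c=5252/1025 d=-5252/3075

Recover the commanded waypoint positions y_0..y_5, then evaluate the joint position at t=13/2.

y_0 = S_0(0) = a_0 = 3
y_1 = S_1(0) = a_1 = 1
y_2 = S_2(0) = a_2 = -1
y_3 = S_3(0) = a_3 = 1
y_4 = S_4(0) = a_4 = -2
y_5 = S_4(1) = 0
t_q=13/2 is in segment 3 (τ=1/2); S_3(τ)=-3719/8200

y_0=3 y_1=1 y_2=-1 y_3=1 y_4=-2 y_5=0
S(13/2) = -3719/8200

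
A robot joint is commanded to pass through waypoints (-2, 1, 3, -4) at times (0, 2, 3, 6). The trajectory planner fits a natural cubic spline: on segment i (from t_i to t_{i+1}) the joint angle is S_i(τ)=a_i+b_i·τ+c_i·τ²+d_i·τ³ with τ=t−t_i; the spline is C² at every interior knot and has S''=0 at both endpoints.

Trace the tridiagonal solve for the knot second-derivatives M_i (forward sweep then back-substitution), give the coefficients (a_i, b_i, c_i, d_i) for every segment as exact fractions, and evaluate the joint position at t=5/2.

Δ: Δ0=3/2, Δ1=2, Δ2=-7/3
row 1: diag=6, rhs=3; c'=1/6, d'=1/2
row 2: denom=8−1·1/6=47/6; d'=(-26−1·1/2)/(47/6)=-159/47
back: M2=-159/47
back: M1=1/2−1/6·-159/47=50/47
M: M0=0, M1=50/47, M2=-159/47, M3=0
seg 0: a=-2, c=M0/2=0, d=(M1−M0)/(6·2)=25/282, b=Δ0−h0·(2M0+M1)/6=323/282
seg 1: a=1, c=M1/2=25/47, d=(M2−M1)/(6·1)=-209/282, b=Δ1−h1·(2M1+M2)/6=623/282
seg 2: a=3, c=M2/2=-159/94, d=(M3−M2)/(6·3)=53/282, b=Δ2−h2·(2M2+M3)/6=148/141
t_q=5/2 → seg 1, τ=1/2; S=1+623/282·τ+25/47·τ²+-209/282·τ³=1613/752

  seg 0: a=-2 b=323/282 c=0 d=25/282
  seg 1: a=1 b=623/282 c=25/47 d=-209/282
  seg 2: a=3 b=148/141 c=-159/94 d=53/282
S(5/2) = 1613/752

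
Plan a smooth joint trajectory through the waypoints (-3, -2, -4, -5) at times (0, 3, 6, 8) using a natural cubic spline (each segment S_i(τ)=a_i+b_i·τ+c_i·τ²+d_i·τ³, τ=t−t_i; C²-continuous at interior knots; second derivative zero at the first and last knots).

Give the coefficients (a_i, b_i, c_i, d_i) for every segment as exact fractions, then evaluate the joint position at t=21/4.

Δ: Δ0=1/3, Δ1=-2/3, Δ2=-1/2
row 1: diag=12, rhs=-6; c'=1/4, d'=-1/2
row 2: denom=10−3·1/4=37/4; d'=(1−3·-1/2)/(37/4)=10/37
back: M2=10/37
back: M1=-1/2−1/4·10/37=-21/37
M: M0=0, M1=-21/37, M2=10/37, M3=0
seg 0: a=-3, c=M0/2=0, d=(M1−M0)/(6·3)=-7/222, b=Δ0−h0·(2M0+M1)/6=137/222
seg 1: a=-2, c=M1/2=-21/74, d=(M2−M1)/(6·3)=31/666, b=Δ1−h1·(2M1+M2)/6=-26/111
seg 2: a=-4, c=M2/2=5/37, d=(M3−M2)/(6·2)=-5/222, b=Δ2−h2·(2M2+M3)/6=-151/222
t_q=21/4 → seg 1, τ=9/4; S=-2+-26/111·τ+-21/74·τ²+31/666·τ³=-16261/4736

  seg 0: a=-3 b=137/222 c=0 d=-7/222
  seg 1: a=-2 b=-26/111 c=-21/74 d=31/666
  seg 2: a=-4 b=-151/222 c=5/37 d=-5/222
S(21/4) = -16261/4736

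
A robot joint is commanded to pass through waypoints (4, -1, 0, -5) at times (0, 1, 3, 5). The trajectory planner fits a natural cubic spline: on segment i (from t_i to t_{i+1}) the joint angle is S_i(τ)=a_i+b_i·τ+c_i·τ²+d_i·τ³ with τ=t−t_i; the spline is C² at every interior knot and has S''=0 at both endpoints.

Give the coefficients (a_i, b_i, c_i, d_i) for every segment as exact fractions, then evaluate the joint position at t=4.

  seg 0: a=4 b=-135/22 c=0 d=25/22
  seg 1: a=-1 b=-30/11 c=75/22 d=-79/88
  seg 2: a=0 b=3/22 c=-87/44 d=29/88
S(4) = -133/88

Δ: Δ0=-5, Δ1=1/2, Δ2=-5/2
row 1: diag=6, rhs=33; c'=1/3, d'=11/2
row 2: denom=8−2·1/3=22/3; d'=(-18−2·11/2)/(22/3)=-87/22
back: M2=-87/22
back: M1=11/2−1/3·-87/22=75/11
M: M0=0, M1=75/11, M2=-87/22, M3=0
seg 0: a=4, c=M0/2=0, d=(M1−M0)/(6·1)=25/22, b=Δ0−h0·(2M0+M1)/6=-135/22
seg 1: a=-1, c=M1/2=75/22, d=(M2−M1)/(6·2)=-79/88, b=Δ1−h1·(2M1+M2)/6=-30/11
seg 2: a=0, c=M2/2=-87/44, d=(M3−M2)/(6·2)=29/88, b=Δ2−h2·(2M2+M3)/6=3/22
t_q=4 → seg 2, τ=1; S=0+3/22·τ+-87/44·τ²+29/88·τ³=-133/88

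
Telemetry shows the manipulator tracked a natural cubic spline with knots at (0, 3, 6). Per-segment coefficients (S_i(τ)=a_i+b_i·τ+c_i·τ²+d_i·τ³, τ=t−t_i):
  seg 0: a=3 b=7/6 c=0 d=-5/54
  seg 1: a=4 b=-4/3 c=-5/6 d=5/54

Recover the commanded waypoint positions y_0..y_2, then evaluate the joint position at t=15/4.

y_0 = S_0(0) = a_0 = 3
y_1 = S_1(0) = a_1 = 4
y_2 = S_1(3) = -5
t_q=15/4 is in segment 1 (τ=3/4); S_1(τ)=329/128

y_0=3 y_1=4 y_2=-5
S(15/4) = 329/128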